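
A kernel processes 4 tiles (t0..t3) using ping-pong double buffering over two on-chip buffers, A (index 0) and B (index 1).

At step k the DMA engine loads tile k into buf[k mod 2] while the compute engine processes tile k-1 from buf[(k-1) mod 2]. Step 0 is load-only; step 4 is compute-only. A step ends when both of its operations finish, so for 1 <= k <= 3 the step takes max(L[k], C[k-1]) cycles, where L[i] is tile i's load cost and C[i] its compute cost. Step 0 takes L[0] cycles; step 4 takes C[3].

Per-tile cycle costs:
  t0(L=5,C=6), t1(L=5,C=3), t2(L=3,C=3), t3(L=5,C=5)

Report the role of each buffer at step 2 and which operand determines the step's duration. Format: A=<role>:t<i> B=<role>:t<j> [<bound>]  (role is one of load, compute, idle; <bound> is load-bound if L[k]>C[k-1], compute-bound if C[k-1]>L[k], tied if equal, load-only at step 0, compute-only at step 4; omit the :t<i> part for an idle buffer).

k=0 load=t0/5c comp=- wait=5 total=5
k=1 load=t1/5c comp=t0/6c wait=6 total=11
k=2 load=t2/3c comp=t1/3c wait=3 total=14
k=3 load=t3/5c comp=t2/3c wait=5 total=19
k=4 load=- comp=t3/5c wait=5 total=24

step 2: A=load:t2 B=compute:t1 [tied]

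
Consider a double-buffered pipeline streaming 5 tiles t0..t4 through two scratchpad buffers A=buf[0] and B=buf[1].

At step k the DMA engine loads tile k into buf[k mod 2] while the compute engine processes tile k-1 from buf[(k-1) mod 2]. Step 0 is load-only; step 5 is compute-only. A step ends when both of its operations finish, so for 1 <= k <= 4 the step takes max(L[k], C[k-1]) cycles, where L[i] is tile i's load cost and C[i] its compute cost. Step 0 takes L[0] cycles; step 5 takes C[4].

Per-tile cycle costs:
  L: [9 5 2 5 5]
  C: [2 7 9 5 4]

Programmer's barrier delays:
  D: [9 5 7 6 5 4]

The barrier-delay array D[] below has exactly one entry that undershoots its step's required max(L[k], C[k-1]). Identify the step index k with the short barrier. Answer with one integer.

hazard at step 3

step 0: need L[0]=9 = 9; D[0]=9 ok
step 1: need max(L[1]=5,C[0]=2) = 5; D[1]=5 ok
step 2: need max(L[2]=2,C[1]=7) = 7; D[2]=7 ok
step 3: need max(L[3]=5,C[2]=9) = 9; D[3]=6 SHORT
step 4: need max(L[4]=5,C[3]=5) = 5; D[4]=5 ok
step 5: need C[4]=4 = 4; D[5]=4 ok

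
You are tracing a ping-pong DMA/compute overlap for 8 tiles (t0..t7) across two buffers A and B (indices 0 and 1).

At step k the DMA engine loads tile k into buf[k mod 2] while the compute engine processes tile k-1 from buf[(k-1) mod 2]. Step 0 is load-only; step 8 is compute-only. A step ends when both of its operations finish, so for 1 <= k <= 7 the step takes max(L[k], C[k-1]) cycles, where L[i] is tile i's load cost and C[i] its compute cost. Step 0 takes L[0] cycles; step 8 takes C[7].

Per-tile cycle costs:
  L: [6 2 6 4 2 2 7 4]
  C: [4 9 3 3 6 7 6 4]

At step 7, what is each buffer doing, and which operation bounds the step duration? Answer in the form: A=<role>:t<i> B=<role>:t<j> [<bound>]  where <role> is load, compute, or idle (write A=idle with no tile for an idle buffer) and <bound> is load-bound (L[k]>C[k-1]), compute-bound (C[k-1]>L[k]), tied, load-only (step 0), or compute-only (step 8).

[0] DMA t0→A (6c) ∥ CU idle ⇒ 6c, clock 6
[1] DMA t1→B (2c) ∥ CU A:t0 (4c) ⇒ 4c, clock 10
[2] DMA t2→A (6c) ∥ CU B:t1 (9c) ⇒ 9c, clock 19
[3] DMA t3→B (4c) ∥ CU A:t2 (3c) ⇒ 4c, clock 23
[4] DMA t4→A (2c) ∥ CU B:t3 (3c) ⇒ 3c, clock 26
[5] DMA t5→B (2c) ∥ CU A:t4 (6c) ⇒ 6c, clock 32
[6] DMA t6→A (7c) ∥ CU B:t5 (7c) ⇒ 7c, clock 39
[7] DMA t7→B (4c) ∥ CU A:t6 (6c) ⇒ 6c, clock 45
[8] DMA idle ∥ CU B:t7 (4c) ⇒ 4c, clock 49

step 7: A=compute:t6 B=load:t7 [compute-bound]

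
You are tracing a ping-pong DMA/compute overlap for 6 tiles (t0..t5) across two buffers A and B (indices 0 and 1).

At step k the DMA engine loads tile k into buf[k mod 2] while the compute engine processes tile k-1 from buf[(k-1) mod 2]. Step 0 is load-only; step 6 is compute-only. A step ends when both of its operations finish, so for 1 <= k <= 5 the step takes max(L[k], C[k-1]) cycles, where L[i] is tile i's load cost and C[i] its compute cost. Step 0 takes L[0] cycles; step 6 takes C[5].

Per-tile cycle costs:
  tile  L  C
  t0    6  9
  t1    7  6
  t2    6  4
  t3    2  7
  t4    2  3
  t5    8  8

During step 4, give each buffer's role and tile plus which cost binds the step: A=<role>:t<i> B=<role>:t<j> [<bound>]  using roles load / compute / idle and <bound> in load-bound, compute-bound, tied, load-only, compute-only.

[0] DMA t0→A (6c) ∥ CU idle ⇒ 6c, clock 6
[1] DMA t1→B (7c) ∥ CU A:t0 (9c) ⇒ 9c, clock 15
[2] DMA t2→A (6c) ∥ CU B:t1 (6c) ⇒ 6c, clock 21
[3] DMA t3→B (2c) ∥ CU A:t2 (4c) ⇒ 4c, clock 25
[4] DMA t4→A (2c) ∥ CU B:t3 (7c) ⇒ 7c, clock 32
[5] DMA t5→B (8c) ∥ CU A:t4 (3c) ⇒ 8c, clock 40
[6] DMA idle ∥ CU B:t5 (8c) ⇒ 8c, clock 48

step 4: A=load:t4 B=compute:t3 [compute-bound]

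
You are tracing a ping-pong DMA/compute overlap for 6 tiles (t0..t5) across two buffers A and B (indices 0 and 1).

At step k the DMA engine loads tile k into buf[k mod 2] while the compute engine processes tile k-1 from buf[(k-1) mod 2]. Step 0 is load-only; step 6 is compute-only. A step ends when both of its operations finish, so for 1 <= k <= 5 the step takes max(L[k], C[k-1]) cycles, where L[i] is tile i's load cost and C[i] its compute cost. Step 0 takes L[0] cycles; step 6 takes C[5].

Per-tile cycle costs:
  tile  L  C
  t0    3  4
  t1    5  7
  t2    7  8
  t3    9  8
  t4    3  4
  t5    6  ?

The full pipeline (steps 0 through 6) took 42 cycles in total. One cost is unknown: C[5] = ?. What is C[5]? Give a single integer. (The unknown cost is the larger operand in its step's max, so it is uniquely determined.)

step 0 | dur = L[0]=3 = 3
step 1 | dur = max(L[1]=5, C[0]=4) = 5
step 2 | dur = max(L[2]=7, C[1]=7) = 7
step 3 | dur = max(L[3]=9, C[2]=8) = 9
step 4 | dur = max(L[4]=3, C[3]=8) = 8
step 5 | dur = max(L[5]=6, C[4]=4) = 6
step 6 | dur = C[5]=? = C[5]  (unknown; binding)
sum of known step durations = 38
dur[6] = total - known = 42 - 38 = 4
C[5] is the binding max in step 6, so C[5] = dur[6] = 4

C[5] = 4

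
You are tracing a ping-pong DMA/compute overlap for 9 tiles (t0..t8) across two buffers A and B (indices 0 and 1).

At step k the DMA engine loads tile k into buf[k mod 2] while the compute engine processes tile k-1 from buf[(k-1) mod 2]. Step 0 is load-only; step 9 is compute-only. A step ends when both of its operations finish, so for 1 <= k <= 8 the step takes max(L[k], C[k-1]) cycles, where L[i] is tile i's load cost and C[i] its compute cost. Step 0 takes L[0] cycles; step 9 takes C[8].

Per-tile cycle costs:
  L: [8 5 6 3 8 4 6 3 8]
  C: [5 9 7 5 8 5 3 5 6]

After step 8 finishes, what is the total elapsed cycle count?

[0] DMA t0→A (8c) ∥ CU idle ⇒ 8c, clock 8
[1] DMA t1→B (5c) ∥ CU A:t0 (5c) ⇒ 5c, clock 13
[2] DMA t2→A (6c) ∥ CU B:t1 (9c) ⇒ 9c, clock 22
[3] DMA t3→B (3c) ∥ CU A:t2 (7c) ⇒ 7c, clock 29
[4] DMA t4→A (8c) ∥ CU B:t3 (5c) ⇒ 8c, clock 37
[5] DMA t5→B (4c) ∥ CU A:t4 (8c) ⇒ 8c, clock 45
[6] DMA t6→A (6c) ∥ CU B:t5 (5c) ⇒ 6c, clock 51
[7] DMA t7→B (3c) ∥ CU A:t6 (3c) ⇒ 3c, clock 54
[8] DMA t8→A (8c) ∥ CU B:t7 (5c) ⇒ 8c, clock 62
[9] DMA idle ∥ CU A:t8 (6c) ⇒ 6c, clock 68

end_cycle[8] = 62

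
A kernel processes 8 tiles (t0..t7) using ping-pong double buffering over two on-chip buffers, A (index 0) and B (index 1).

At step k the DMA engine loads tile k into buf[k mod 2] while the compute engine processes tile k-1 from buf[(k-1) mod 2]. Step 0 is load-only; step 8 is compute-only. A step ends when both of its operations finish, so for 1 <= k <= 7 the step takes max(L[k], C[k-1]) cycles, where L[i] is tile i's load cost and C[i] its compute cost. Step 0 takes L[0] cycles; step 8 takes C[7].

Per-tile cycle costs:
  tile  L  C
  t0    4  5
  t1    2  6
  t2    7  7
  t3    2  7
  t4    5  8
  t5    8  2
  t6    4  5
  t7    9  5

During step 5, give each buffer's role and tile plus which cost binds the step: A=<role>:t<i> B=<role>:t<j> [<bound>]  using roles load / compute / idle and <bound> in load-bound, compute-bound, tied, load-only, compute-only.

step 5: A=compute:t4 B=load:t5 [tied]

step 0: L[0]=4 → dur=4, Σ=4 | A=load:t0 B=idle [load-only]
step 1: L[1]=2 C[0]=5 → dur=5, Σ=9 | A=compute:t0 B=load:t1 [compute-bound]
step 2: L[2]=7 C[1]=6 → dur=7, Σ=16 | A=load:t2 B=compute:t1 [load-bound]
step 3: L[3]=2 C[2]=7 → dur=7, Σ=23 | A=compute:t2 B=load:t3 [compute-bound]
step 4: L[4]=5 C[3]=7 → dur=7, Σ=30 | A=load:t4 B=compute:t3 [compute-bound]
step 5: L[5]=8 C[4]=8 → dur=8, Σ=38 | A=compute:t4 B=load:t5 [tied]
step 6: L[6]=4 C[5]=2 → dur=4, Σ=42 | A=load:t6 B=compute:t5 [load-bound]
step 7: L[7]=9 C[6]=5 → dur=9, Σ=51 | A=compute:t6 B=load:t7 [load-bound]
step 8: C[7]=5 → dur=5, Σ=56 | A=idle B=compute:t7 [compute-only]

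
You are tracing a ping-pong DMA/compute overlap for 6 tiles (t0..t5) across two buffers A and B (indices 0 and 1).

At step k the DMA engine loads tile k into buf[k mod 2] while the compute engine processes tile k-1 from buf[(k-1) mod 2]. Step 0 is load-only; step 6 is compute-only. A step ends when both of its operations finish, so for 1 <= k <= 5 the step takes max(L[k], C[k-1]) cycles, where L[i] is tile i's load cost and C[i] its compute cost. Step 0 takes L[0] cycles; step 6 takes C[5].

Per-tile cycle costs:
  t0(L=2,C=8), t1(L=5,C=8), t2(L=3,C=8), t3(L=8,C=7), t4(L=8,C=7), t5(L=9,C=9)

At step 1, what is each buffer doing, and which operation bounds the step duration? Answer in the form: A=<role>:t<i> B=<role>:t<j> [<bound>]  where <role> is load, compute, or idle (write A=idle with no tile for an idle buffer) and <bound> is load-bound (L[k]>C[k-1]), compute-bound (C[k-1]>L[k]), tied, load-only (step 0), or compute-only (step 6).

step 1: A=compute:t0 B=load:t1 [compute-bound]

step 0: L[0]=2 → dur=2, Σ=2 | A=load:t0 B=idle [load-only]
step 1: L[1]=5 C[0]=8 → dur=8, Σ=10 | A=compute:t0 B=load:t1 [compute-bound]
step 2: L[2]=3 C[1]=8 → dur=8, Σ=18 | A=load:t2 B=compute:t1 [compute-bound]
step 3: L[3]=8 C[2]=8 → dur=8, Σ=26 | A=compute:t2 B=load:t3 [tied]
step 4: L[4]=8 C[3]=7 → dur=8, Σ=34 | A=load:t4 B=compute:t3 [load-bound]
step 5: L[5]=9 C[4]=7 → dur=9, Σ=43 | A=compute:t4 B=load:t5 [load-bound]
step 6: C[5]=9 → dur=9, Σ=52 | A=idle B=compute:t5 [compute-only]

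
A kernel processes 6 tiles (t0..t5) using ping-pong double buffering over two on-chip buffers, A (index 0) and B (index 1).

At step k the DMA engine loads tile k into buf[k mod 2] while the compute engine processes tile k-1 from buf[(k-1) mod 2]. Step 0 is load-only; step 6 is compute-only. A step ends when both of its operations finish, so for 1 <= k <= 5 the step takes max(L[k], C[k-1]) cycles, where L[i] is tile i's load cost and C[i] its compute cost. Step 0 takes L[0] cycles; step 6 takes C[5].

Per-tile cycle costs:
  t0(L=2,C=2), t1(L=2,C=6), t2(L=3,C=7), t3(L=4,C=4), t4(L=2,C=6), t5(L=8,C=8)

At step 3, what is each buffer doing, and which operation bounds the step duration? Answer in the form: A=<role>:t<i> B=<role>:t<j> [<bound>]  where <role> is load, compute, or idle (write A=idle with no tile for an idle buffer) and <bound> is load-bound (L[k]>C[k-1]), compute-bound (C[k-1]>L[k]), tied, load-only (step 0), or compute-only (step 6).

step 3: A=compute:t2 B=load:t3 [compute-bound]

  0. 2=2c; end=2; A:t0 B:-
  1. max(2,2)=2c; end=4; A:t0 B:t1
  2. max(3,6)=6c; end=10; A:t2 B:t1
  3. max(4,7)=7c; end=17; A:t2 B:t3
  4. max(2,4)=4c; end=21; A:t4 B:t3
  5. max(8,6)=8c; end=29; A:t4 B:t5
  6. 8=8c; end=37; A:t4 B:t5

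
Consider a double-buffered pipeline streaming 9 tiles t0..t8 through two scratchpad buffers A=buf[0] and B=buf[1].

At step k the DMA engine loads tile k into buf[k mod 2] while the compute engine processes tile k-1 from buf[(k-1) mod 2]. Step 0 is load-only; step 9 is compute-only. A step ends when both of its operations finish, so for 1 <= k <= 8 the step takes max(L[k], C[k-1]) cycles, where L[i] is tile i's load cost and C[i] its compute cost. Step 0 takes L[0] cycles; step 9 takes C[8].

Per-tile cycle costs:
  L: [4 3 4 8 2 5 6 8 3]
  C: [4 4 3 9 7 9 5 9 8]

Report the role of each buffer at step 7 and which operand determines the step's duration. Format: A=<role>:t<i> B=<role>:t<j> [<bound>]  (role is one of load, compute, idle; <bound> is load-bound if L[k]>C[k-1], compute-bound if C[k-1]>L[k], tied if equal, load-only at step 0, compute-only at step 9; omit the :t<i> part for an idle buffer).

step 7: A=compute:t6 B=load:t7 [load-bound]

step 0: L[0]=4 → dur=4, Σ=4 | A=load:t0 B=idle [load-only]
step 1: L[1]=3 C[0]=4 → dur=4, Σ=8 | A=compute:t0 B=load:t1 [compute-bound]
step 2: L[2]=4 C[1]=4 → dur=4, Σ=12 | A=load:t2 B=compute:t1 [tied]
step 3: L[3]=8 C[2]=3 → dur=8, Σ=20 | A=compute:t2 B=load:t3 [load-bound]
step 4: L[4]=2 C[3]=9 → dur=9, Σ=29 | A=load:t4 B=compute:t3 [compute-bound]
step 5: L[5]=5 C[4]=7 → dur=7, Σ=36 | A=compute:t4 B=load:t5 [compute-bound]
step 6: L[6]=6 C[5]=9 → dur=9, Σ=45 | A=load:t6 B=compute:t5 [compute-bound]
step 7: L[7]=8 C[6]=5 → dur=8, Σ=53 | A=compute:t6 B=load:t7 [load-bound]
step 8: L[8]=3 C[7]=9 → dur=9, Σ=62 | A=load:t8 B=compute:t7 [compute-bound]
step 9: C[8]=8 → dur=8, Σ=70 | A=compute:t8 B=idle [compute-only]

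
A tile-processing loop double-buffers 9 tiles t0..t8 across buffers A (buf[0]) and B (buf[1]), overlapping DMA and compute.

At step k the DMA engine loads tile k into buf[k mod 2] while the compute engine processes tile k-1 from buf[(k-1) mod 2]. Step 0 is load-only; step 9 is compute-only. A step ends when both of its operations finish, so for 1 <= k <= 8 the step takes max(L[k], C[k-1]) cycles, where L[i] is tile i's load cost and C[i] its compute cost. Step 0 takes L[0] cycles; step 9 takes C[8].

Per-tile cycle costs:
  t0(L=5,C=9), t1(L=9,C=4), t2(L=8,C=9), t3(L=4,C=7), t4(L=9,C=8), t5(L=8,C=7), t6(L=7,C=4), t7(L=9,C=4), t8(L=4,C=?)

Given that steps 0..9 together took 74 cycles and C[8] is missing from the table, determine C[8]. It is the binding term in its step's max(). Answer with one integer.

step 0 → dur = L[0]=5 = 5
step 1 → dur = max(L[1]=9, C[0]=9) = 9
step 2 → dur = max(L[2]=8, C[1]=4) = 8
step 3 → dur = max(L[3]=4, C[2]=9) = 9
step 4 → dur = max(L[4]=9, C[3]=7) = 9
step 5 → dur = max(L[5]=8, C[4]=8) = 8
step 6 → dur = max(L[6]=7, C[5]=7) = 7
step 7 → dur = max(L[7]=9, C[6]=4) = 9
step 8 → dur = max(L[8]=4, C[7]=4) = 4
step 9 → dur = C[8]=? = C[8]  (unknown; binding)
sum of known step durations = 68
dur[9] = total - known = 74 - 68 = 6
C[8] is the binding max in step 9, so C[8] = dur[9] = 6

C[8] = 6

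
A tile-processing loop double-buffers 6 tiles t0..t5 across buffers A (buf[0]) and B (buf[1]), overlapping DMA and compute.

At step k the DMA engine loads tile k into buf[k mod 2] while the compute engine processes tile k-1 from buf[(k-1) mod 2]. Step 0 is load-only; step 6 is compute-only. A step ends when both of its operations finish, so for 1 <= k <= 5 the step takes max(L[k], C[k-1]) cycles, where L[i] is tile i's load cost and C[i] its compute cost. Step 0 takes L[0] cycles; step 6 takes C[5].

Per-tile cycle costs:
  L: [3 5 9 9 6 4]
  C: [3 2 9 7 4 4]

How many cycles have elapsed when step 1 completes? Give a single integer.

end_cycle[1] = 8

  0. 3=3c; end=3; A:t0 B:-
  1. max(5,3)=5c; end=8; A:t0 B:t1
  2. max(9,2)=9c; end=17; A:t2 B:t1
  3. max(9,9)=9c; end=26; A:t2 B:t3
  4. max(6,7)=7c; end=33; A:t4 B:t3
  5. max(4,4)=4c; end=37; A:t4 B:t5
  6. 4=4c; end=41; A:t4 B:t5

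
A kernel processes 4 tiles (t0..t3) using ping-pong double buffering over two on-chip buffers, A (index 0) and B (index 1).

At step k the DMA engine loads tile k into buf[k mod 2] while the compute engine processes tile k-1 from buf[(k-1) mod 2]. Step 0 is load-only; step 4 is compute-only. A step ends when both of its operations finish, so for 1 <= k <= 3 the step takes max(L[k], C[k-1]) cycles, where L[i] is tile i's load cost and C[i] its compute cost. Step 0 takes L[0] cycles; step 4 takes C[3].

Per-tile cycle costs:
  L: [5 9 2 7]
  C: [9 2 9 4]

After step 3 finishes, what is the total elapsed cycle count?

step 0: L[0]=5 → dur=5, Σ=5 | A=load:t0 B=idle [load-only]
step 1: L[1]=9 C[0]=9 → dur=9, Σ=14 | A=compute:t0 B=load:t1 [tied]
step 2: L[2]=2 C[1]=2 → dur=2, Σ=16 | A=load:t2 B=compute:t1 [tied]
step 3: L[3]=7 C[2]=9 → dur=9, Σ=25 | A=compute:t2 B=load:t3 [compute-bound]
step 4: C[3]=4 → dur=4, Σ=29 | A=idle B=compute:t3 [compute-only]

end_cycle[3] = 25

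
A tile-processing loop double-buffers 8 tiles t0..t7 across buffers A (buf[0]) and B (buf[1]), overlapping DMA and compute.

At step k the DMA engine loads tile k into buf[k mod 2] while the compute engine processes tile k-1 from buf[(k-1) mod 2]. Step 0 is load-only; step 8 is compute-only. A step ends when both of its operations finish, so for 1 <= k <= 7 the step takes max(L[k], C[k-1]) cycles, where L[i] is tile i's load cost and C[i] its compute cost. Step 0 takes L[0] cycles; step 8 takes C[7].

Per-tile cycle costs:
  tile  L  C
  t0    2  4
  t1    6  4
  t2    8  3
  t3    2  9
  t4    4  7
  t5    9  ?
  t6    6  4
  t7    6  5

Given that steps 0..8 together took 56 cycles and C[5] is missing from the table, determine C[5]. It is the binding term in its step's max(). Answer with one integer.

C[5] = 8

step 0 → dur = L[0]=2 = 2
step 1 → dur = max(L[1]=6, C[0]=4) = 6
step 2 → dur = max(L[2]=8, C[1]=4) = 8
step 3 → dur = max(L[3]=2, C[2]=3) = 3
step 4 → dur = max(L[4]=4, C[3]=9) = 9
step 5 → dur = max(L[5]=9, C[4]=7) = 9
step 6 → dur = max(L[6]=6, C[5]=?) = C[5]  (unknown; binding)
step 7 → dur = max(L[7]=6, C[6]=4) = 6
step 8 → dur = C[7]=5 = 5
sum of known step durations = 48
dur[6] = total - known = 56 - 48 = 8
C[5] is the binding max in step 6, so C[5] = dur[6] = 8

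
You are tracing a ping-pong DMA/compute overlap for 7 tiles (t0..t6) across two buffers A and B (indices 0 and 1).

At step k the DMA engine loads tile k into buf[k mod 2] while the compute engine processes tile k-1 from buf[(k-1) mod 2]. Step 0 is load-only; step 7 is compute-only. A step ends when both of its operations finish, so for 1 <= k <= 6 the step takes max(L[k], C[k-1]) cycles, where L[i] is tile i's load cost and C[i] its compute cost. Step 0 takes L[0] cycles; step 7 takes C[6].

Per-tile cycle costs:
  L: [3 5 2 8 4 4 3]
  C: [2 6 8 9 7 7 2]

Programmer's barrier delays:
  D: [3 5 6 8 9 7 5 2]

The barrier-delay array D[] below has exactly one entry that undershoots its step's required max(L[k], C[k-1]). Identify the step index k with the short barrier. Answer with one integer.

hazard at step 6

step 0: need L[0]=3 = 3; D[0]=3 ok
step 1: need max(L[1]=5,C[0]=2) = 5; D[1]=5 ok
step 2: need max(L[2]=2,C[1]=6) = 6; D[2]=6 ok
step 3: need max(L[3]=8,C[2]=8) = 8; D[3]=8 ok
step 4: need max(L[4]=4,C[3]=9) = 9; D[4]=9 ok
step 5: need max(L[5]=4,C[4]=7) = 7; D[5]=7 ok
step 6: need max(L[6]=3,C[5]=7) = 7; D[6]=5 SHORT
step 7: need C[6]=2 = 2; D[7]=2 ok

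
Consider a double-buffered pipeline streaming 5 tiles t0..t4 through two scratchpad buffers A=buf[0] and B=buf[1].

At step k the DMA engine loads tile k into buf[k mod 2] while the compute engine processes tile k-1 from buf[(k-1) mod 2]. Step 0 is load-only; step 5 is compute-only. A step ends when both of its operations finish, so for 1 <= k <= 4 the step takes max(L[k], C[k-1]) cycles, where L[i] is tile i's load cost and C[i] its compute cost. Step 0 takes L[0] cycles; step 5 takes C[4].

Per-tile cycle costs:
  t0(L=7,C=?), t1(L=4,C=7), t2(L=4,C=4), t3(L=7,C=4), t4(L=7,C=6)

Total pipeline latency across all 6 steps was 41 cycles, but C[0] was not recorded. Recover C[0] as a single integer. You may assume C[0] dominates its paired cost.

C[0] = 7

step 0: dur = L[0]=7 = 7
step 1: dur = max(L[1]=4, C[0]=?) = C[0]  (unknown; binding)
step 2: dur = max(L[2]=4, C[1]=7) = 7
step 3: dur = max(L[3]=7, C[2]=4) = 7
step 4: dur = max(L[4]=7, C[3]=4) = 7
step 5: dur = C[4]=6 = 6
sum of known step durations = 34
dur[1] = total - known = 41 - 34 = 7
C[0] is the binding max in step 1, so C[0] = dur[1] = 7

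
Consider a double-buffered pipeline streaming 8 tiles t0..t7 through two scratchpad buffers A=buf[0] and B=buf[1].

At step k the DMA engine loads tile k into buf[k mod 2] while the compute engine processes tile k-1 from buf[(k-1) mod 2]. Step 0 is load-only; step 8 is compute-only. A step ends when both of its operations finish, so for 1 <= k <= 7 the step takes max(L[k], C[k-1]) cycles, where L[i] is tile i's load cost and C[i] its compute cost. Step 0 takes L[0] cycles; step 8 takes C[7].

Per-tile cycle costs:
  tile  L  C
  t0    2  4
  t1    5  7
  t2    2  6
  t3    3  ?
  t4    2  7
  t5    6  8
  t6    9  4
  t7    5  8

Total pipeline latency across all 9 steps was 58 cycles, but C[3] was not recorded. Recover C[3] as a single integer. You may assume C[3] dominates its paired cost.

C[3] = 9

step 0 | dur = L[0]=2 = 2
step 1 | dur = max(L[1]=5, C[0]=4) = 5
step 2 | dur = max(L[2]=2, C[1]=7) = 7
step 3 | dur = max(L[3]=3, C[2]=6) = 6
step 4 | dur = max(L[4]=2, C[3]=?) = C[3]  (unknown; binding)
step 5 | dur = max(L[5]=6, C[4]=7) = 7
step 6 | dur = max(L[6]=9, C[5]=8) = 9
step 7 | dur = max(L[7]=5, C[6]=4) = 5
step 8 | dur = C[7]=8 = 8
sum of known step durations = 49
dur[4] = total - known = 58 - 49 = 9
C[3] is the binding max in step 4, so C[3] = dur[4] = 9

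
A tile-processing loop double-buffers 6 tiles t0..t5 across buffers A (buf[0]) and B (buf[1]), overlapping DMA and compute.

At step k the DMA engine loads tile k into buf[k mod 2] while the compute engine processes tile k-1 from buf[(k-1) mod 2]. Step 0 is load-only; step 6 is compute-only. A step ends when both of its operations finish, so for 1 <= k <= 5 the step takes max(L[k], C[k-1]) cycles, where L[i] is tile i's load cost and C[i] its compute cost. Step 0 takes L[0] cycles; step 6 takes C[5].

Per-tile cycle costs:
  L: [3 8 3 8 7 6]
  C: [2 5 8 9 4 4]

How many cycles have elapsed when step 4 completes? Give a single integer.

step 0: L[0]=3 → dur=3, Σ=3 | A=load:t0 B=idle [load-only]
step 1: L[1]=8 C[0]=2 → dur=8, Σ=11 | A=compute:t0 B=load:t1 [load-bound]
step 2: L[2]=3 C[1]=5 → dur=5, Σ=16 | A=load:t2 B=compute:t1 [compute-bound]
step 3: L[3]=8 C[2]=8 → dur=8, Σ=24 | A=compute:t2 B=load:t3 [tied]
step 4: L[4]=7 C[3]=9 → dur=9, Σ=33 | A=load:t4 B=compute:t3 [compute-bound]
step 5: L[5]=6 C[4]=4 → dur=6, Σ=39 | A=compute:t4 B=load:t5 [load-bound]
step 6: C[5]=4 → dur=4, Σ=43 | A=idle B=compute:t5 [compute-only]

end_cycle[4] = 33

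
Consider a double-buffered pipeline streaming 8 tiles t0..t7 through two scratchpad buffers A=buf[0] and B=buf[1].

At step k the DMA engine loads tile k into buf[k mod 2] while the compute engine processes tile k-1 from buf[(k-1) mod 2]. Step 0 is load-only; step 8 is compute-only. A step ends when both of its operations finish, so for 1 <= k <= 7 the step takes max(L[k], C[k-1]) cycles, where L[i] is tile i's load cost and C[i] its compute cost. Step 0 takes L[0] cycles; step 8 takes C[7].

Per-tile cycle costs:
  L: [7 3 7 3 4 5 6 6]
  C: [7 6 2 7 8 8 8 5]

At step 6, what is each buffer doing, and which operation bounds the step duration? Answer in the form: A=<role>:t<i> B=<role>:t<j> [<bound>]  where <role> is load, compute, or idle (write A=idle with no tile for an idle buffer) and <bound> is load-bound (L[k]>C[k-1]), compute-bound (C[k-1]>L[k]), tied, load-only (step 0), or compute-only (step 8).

  0. 7=7c; end=7; A:t0 B:-
  1. max(3,7)=7c; end=14; A:t0 B:t1
  2. max(7,6)=7c; end=21; A:t2 B:t1
  3. max(3,2)=3c; end=24; A:t2 B:t3
  4. max(4,7)=7c; end=31; A:t4 B:t3
  5. max(5,8)=8c; end=39; A:t4 B:t5
  6. max(6,8)=8c; end=47; A:t6 B:t5
  7. max(6,8)=8c; end=55; A:t6 B:t7
  8. 5=5c; end=60; A:t6 B:t7

step 6: A=load:t6 B=compute:t5 [compute-bound]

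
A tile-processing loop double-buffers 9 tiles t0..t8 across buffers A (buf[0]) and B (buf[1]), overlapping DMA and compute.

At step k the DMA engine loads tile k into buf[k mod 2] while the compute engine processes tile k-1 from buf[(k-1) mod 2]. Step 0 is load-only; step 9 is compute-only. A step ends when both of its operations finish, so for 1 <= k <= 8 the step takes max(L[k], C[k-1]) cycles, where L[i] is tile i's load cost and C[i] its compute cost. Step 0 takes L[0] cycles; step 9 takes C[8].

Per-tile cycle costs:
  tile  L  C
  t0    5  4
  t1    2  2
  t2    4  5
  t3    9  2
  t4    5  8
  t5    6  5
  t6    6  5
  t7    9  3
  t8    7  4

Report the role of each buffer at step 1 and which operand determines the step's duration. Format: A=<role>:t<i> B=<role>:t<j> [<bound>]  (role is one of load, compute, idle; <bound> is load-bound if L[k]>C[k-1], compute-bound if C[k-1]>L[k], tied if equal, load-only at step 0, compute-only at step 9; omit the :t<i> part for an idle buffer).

[0] DMA t0→A (5c) ∥ CU idle ⇒ 5c, clock 5
[1] DMA t1→B (2c) ∥ CU A:t0 (4c) ⇒ 4c, clock 9
[2] DMA t2→A (4c) ∥ CU B:t1 (2c) ⇒ 4c, clock 13
[3] DMA t3→B (9c) ∥ CU A:t2 (5c) ⇒ 9c, clock 22
[4] DMA t4→A (5c) ∥ CU B:t3 (2c) ⇒ 5c, clock 27
[5] DMA t5→B (6c) ∥ CU A:t4 (8c) ⇒ 8c, clock 35
[6] DMA t6→A (6c) ∥ CU B:t5 (5c) ⇒ 6c, clock 41
[7] DMA t7→B (9c) ∥ CU A:t6 (5c) ⇒ 9c, clock 50
[8] DMA t8→A (7c) ∥ CU B:t7 (3c) ⇒ 7c, clock 57
[9] DMA idle ∥ CU A:t8 (4c) ⇒ 4c, clock 61

step 1: A=compute:t0 B=load:t1 [compute-bound]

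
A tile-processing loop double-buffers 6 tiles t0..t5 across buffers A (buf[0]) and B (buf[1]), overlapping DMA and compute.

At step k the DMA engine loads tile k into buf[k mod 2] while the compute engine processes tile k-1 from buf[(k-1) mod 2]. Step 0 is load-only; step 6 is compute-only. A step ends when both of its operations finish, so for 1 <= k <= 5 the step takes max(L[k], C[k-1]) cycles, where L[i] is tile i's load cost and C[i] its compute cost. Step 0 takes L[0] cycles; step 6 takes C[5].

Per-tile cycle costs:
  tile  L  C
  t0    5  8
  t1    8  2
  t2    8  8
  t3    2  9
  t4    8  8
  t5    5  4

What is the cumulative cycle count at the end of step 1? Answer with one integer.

end_cycle[1] = 13

[0] DMA t0→A (5c) ∥ CU idle ⇒ 5c, clock 5
[1] DMA t1→B (8c) ∥ CU A:t0 (8c) ⇒ 8c, clock 13
[2] DMA t2→A (8c) ∥ CU B:t1 (2c) ⇒ 8c, clock 21
[3] DMA t3→B (2c) ∥ CU A:t2 (8c) ⇒ 8c, clock 29
[4] DMA t4→A (8c) ∥ CU B:t3 (9c) ⇒ 9c, clock 38
[5] DMA t5→B (5c) ∥ CU A:t4 (8c) ⇒ 8c, clock 46
[6] DMA idle ∥ CU B:t5 (4c) ⇒ 4c, clock 50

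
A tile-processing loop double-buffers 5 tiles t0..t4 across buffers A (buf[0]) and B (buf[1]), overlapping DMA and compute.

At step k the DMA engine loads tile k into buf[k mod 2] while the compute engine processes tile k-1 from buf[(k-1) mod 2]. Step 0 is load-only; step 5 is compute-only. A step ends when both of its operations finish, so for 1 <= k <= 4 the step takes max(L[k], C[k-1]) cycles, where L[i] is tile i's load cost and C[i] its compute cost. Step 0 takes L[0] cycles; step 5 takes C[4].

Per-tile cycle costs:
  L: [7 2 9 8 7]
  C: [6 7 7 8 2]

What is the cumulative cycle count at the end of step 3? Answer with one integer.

end_cycle[3] = 30

k=0 load=t0/7c comp=- wait=7 total=7
k=1 load=t1/2c comp=t0/6c wait=6 total=13
k=2 load=t2/9c comp=t1/7c wait=9 total=22
k=3 load=t3/8c comp=t2/7c wait=8 total=30
k=4 load=t4/7c comp=t3/8c wait=8 total=38
k=5 load=- comp=t4/2c wait=2 total=40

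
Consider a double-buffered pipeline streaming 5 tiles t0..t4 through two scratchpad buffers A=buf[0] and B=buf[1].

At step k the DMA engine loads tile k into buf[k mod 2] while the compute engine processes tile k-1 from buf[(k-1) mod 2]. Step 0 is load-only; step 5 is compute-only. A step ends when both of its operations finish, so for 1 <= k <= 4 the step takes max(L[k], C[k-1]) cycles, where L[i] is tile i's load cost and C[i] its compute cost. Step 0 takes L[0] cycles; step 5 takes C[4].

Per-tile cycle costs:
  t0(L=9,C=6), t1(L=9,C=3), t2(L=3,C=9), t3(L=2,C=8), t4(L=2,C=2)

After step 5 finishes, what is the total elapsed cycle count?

step 0: L[0]=9 → dur=9, Σ=9 | A=load:t0 B=idle [load-only]
step 1: L[1]=9 C[0]=6 → dur=9, Σ=18 | A=compute:t0 B=load:t1 [load-bound]
step 2: L[2]=3 C[1]=3 → dur=3, Σ=21 | A=load:t2 B=compute:t1 [tied]
step 3: L[3]=2 C[2]=9 → dur=9, Σ=30 | A=compute:t2 B=load:t3 [compute-bound]
step 4: L[4]=2 C[3]=8 → dur=8, Σ=38 | A=load:t4 B=compute:t3 [compute-bound]
step 5: C[4]=2 → dur=2, Σ=40 | A=compute:t4 B=idle [compute-only]

end_cycle[5] = 40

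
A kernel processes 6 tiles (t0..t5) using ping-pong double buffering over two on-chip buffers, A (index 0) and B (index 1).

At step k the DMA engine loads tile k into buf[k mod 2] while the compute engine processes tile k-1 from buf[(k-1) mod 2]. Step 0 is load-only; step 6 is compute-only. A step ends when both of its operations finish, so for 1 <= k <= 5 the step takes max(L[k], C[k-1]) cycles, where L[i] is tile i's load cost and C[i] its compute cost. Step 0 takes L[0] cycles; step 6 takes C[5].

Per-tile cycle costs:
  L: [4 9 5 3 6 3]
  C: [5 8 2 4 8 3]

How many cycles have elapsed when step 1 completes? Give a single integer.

[0] DMA t0→A (4c) ∥ CU idle ⇒ 4c, clock 4
[1] DMA t1→B (9c) ∥ CU A:t0 (5c) ⇒ 9c, clock 13
[2] DMA t2→A (5c) ∥ CU B:t1 (8c) ⇒ 8c, clock 21
[3] DMA t3→B (3c) ∥ CU A:t2 (2c) ⇒ 3c, clock 24
[4] DMA t4→A (6c) ∥ CU B:t3 (4c) ⇒ 6c, clock 30
[5] DMA t5→B (3c) ∥ CU A:t4 (8c) ⇒ 8c, clock 38
[6] DMA idle ∥ CU B:t5 (3c) ⇒ 3c, clock 41

end_cycle[1] = 13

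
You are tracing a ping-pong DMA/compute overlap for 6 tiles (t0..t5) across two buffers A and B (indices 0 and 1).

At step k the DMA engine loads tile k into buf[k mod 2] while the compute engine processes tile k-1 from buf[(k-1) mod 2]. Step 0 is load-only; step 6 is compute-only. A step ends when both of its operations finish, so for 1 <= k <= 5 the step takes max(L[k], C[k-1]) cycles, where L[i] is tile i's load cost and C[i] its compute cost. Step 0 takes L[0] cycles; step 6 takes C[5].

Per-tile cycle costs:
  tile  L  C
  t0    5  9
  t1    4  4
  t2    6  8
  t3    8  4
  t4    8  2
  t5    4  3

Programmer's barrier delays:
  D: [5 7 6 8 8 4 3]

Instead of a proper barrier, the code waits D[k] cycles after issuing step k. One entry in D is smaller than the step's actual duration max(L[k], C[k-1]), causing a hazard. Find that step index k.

[0] required=L[0]=5=5 vs D=5 ok
[1] required=max(L[1]=4,C[0]=9)=9 vs D=7 SHORT
[2] required=max(L[2]=6,C[1]=4)=6 vs D=6 ok
[3] required=max(L[3]=8,C[2]=8)=8 vs D=8 ok
[4] required=max(L[4]=8,C[3]=4)=8 vs D=8 ok
[5] required=max(L[5]=4,C[4]=2)=4 vs D=4 ok
[6] required=C[5]=3=3 vs D=3 ok

hazard at step 1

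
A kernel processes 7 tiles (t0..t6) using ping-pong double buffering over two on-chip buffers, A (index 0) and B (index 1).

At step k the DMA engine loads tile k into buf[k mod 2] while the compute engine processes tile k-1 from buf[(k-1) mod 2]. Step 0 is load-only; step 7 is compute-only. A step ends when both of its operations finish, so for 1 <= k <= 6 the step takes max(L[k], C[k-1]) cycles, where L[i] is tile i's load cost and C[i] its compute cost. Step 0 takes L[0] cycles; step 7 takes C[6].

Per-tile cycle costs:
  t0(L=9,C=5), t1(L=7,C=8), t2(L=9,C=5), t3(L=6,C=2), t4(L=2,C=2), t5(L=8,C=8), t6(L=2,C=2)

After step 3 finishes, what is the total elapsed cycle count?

k=0 load=t0/9c comp=- wait=9 total=9
k=1 load=t1/7c comp=t0/5c wait=7 total=16
k=2 load=t2/9c comp=t1/8c wait=9 total=25
k=3 load=t3/6c comp=t2/5c wait=6 total=31
k=4 load=t4/2c comp=t3/2c wait=2 total=33
k=5 load=t5/8c comp=t4/2c wait=8 total=41
k=6 load=t6/2c comp=t5/8c wait=8 total=49
k=7 load=- comp=t6/2c wait=2 total=51

end_cycle[3] = 31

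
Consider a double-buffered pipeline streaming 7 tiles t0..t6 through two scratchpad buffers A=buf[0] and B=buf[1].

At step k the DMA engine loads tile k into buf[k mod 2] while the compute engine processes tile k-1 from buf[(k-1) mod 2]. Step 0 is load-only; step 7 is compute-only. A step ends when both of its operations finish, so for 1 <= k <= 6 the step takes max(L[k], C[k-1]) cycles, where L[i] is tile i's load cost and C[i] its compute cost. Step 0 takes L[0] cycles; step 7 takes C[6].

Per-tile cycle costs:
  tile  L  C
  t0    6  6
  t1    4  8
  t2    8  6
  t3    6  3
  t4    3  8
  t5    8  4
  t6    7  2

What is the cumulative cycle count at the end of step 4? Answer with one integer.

end_cycle[4] = 29

[0] DMA t0→A (6c) ∥ CU idle ⇒ 6c, clock 6
[1] DMA t1→B (4c) ∥ CU A:t0 (6c) ⇒ 6c, clock 12
[2] DMA t2→A (8c) ∥ CU B:t1 (8c) ⇒ 8c, clock 20
[3] DMA t3→B (6c) ∥ CU A:t2 (6c) ⇒ 6c, clock 26
[4] DMA t4→A (3c) ∥ CU B:t3 (3c) ⇒ 3c, clock 29
[5] DMA t5→B (8c) ∥ CU A:t4 (8c) ⇒ 8c, clock 37
[6] DMA t6→A (7c) ∥ CU B:t5 (4c) ⇒ 7c, clock 44
[7] DMA idle ∥ CU A:t6 (2c) ⇒ 2c, clock 46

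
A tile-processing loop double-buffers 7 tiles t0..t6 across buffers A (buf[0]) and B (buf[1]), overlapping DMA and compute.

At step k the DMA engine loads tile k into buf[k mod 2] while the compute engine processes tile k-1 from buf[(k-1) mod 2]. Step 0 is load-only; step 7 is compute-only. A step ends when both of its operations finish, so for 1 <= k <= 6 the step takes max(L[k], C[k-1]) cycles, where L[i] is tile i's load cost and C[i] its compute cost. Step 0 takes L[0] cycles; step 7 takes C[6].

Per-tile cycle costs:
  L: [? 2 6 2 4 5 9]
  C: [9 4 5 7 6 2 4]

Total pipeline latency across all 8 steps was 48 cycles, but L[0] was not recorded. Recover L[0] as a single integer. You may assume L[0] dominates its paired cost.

step 0 = dur = L[0]=? = L[0]  (unknown; binding)
step 1 = dur = max(L[1]=2, C[0]=9) = 9
step 2 = dur = max(L[2]=6, C[1]=4) = 6
step 3 = dur = max(L[3]=2, C[2]=5) = 5
step 4 = dur = max(L[4]=4, C[3]=7) = 7
step 5 = dur = max(L[5]=5, C[4]=6) = 6
step 6 = dur = max(L[6]=9, C[5]=2) = 9
step 7 = dur = C[6]=4 = 4
sum of known step durations = 46
dur[0] = total - known = 48 - 46 = 2
L[0] is the binding max in step 0, so L[0] = dur[0] = 2

L[0] = 2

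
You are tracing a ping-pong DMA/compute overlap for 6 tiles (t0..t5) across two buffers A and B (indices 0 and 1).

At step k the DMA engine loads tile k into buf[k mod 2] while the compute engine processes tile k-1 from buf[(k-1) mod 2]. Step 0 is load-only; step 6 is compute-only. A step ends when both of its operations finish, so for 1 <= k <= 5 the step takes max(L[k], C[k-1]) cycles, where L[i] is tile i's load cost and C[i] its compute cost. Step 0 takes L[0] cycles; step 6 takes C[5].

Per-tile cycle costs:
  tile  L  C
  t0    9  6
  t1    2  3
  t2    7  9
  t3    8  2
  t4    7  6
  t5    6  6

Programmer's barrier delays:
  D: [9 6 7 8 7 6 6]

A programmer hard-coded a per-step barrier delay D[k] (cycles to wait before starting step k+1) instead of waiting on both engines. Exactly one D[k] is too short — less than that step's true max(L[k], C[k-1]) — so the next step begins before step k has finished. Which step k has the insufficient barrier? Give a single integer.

hazard at step 3

k=0 barrier L[0]=9→9c, D[0]=9 ok
k=1 barrier max(L[1]=2,C[0]=6)→6c, D[1]=6 ok
k=2 barrier max(L[2]=7,C[1]=3)→7c, D[2]=7 ok
k=3 barrier max(L[3]=8,C[2]=9)→9c, D[3]=8 SHORT
k=4 barrier max(L[4]=7,C[3]=2)→7c, D[4]=7 ok
k=5 barrier max(L[5]=6,C[4]=6)→6c, D[5]=6 ok
k=6 barrier C[5]=6→6c, D[6]=6 ok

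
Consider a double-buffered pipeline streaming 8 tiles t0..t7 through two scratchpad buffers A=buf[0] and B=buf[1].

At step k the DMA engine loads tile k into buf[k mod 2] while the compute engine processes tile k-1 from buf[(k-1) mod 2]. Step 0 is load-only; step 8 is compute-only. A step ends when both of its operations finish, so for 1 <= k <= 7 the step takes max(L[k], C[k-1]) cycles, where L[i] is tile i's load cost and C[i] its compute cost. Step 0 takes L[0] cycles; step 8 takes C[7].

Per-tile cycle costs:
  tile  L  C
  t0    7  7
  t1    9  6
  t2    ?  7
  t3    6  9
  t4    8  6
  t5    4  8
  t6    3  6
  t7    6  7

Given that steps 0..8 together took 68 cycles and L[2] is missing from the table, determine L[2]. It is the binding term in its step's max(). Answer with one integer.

L[2] = 9

step 0 → dur = L[0]=7 = 7
step 1 → dur = max(L[1]=9, C[0]=7) = 9
step 2 → dur = max(L[2]=?, C[1]=6) = L[2]  (unknown; binding)
step 3 → dur = max(L[3]=6, C[2]=7) = 7
step 4 → dur = max(L[4]=8, C[3]=9) = 9
step 5 → dur = max(L[5]=4, C[4]=6) = 6
step 6 → dur = max(L[6]=3, C[5]=8) = 8
step 7 → dur = max(L[7]=6, C[6]=6) = 6
step 8 → dur = C[7]=7 = 7
sum of known step durations = 59
dur[2] = total - known = 68 - 59 = 9
L[2] is the binding max in step 2, so L[2] = dur[2] = 9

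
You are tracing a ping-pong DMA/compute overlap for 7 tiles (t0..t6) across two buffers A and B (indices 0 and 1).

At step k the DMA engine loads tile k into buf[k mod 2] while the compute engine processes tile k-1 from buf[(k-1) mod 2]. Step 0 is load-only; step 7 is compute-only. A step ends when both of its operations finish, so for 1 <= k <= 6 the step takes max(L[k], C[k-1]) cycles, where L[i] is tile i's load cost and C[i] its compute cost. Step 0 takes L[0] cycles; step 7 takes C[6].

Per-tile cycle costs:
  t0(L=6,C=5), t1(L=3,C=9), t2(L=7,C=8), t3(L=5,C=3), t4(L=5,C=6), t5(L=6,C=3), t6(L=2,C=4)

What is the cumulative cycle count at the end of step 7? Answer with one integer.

[0] DMA t0→A (6c) ∥ CU idle ⇒ 6c, clock 6
[1] DMA t1→B (3c) ∥ CU A:t0 (5c) ⇒ 5c, clock 11
[2] DMA t2→A (7c) ∥ CU B:t1 (9c) ⇒ 9c, clock 20
[3] DMA t3→B (5c) ∥ CU A:t2 (8c) ⇒ 8c, clock 28
[4] DMA t4→A (5c) ∥ CU B:t3 (3c) ⇒ 5c, clock 33
[5] DMA t5→B (6c) ∥ CU A:t4 (6c) ⇒ 6c, clock 39
[6] DMA t6→A (2c) ∥ CU B:t5 (3c) ⇒ 3c, clock 42
[7] DMA idle ∥ CU A:t6 (4c) ⇒ 4c, clock 46

end_cycle[7] = 46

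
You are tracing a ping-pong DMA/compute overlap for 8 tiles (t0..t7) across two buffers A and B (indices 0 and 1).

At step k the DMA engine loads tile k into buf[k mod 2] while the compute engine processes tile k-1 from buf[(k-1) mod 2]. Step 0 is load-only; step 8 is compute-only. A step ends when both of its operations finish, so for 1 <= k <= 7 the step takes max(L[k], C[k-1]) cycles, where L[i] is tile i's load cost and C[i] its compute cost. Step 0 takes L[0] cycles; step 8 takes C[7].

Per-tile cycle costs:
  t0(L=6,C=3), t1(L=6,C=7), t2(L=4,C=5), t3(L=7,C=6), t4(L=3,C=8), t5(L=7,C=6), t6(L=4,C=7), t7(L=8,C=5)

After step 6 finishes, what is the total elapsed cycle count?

step 0: L[0]=6 → dur=6, Σ=6 | A=load:t0 B=idle [load-only]
step 1: L[1]=6 C[0]=3 → dur=6, Σ=12 | A=compute:t0 B=load:t1 [load-bound]
step 2: L[2]=4 C[1]=7 → dur=7, Σ=19 | A=load:t2 B=compute:t1 [compute-bound]
step 3: L[3]=7 C[2]=5 → dur=7, Σ=26 | A=compute:t2 B=load:t3 [load-bound]
step 4: L[4]=3 C[3]=6 → dur=6, Σ=32 | A=load:t4 B=compute:t3 [compute-bound]
step 5: L[5]=7 C[4]=8 → dur=8, Σ=40 | A=compute:t4 B=load:t5 [compute-bound]
step 6: L[6]=4 C[5]=6 → dur=6, Σ=46 | A=load:t6 B=compute:t5 [compute-bound]
step 7: L[7]=8 C[6]=7 → dur=8, Σ=54 | A=compute:t6 B=load:t7 [load-bound]
step 8: C[7]=5 → dur=5, Σ=59 | A=idle B=compute:t7 [compute-only]

end_cycle[6] = 46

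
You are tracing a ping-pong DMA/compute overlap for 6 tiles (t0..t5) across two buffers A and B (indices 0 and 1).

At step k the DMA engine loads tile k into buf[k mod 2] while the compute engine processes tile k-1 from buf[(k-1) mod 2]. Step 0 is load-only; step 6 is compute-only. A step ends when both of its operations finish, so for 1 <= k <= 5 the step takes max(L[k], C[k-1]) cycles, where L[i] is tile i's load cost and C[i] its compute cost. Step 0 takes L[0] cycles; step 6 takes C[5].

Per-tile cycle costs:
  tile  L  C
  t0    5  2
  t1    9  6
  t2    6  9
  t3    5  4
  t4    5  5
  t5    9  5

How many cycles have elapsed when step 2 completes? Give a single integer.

[0] DMA t0→A (5c) ∥ CU idle ⇒ 5c, clock 5
[1] DMA t1→B (9c) ∥ CU A:t0 (2c) ⇒ 9c, clock 14
[2] DMA t2→A (6c) ∥ CU B:t1 (6c) ⇒ 6c, clock 20
[3] DMA t3→B (5c) ∥ CU A:t2 (9c) ⇒ 9c, clock 29
[4] DMA t4→A (5c) ∥ CU B:t3 (4c) ⇒ 5c, clock 34
[5] DMA t5→B (9c) ∥ CU A:t4 (5c) ⇒ 9c, clock 43
[6] DMA idle ∥ CU B:t5 (5c) ⇒ 5c, clock 48

end_cycle[2] = 20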